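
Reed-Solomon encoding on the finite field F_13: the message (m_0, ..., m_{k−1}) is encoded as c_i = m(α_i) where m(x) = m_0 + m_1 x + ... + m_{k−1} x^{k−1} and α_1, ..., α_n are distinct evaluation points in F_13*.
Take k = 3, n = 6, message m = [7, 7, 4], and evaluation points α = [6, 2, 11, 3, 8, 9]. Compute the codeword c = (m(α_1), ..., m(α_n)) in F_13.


c = [11, 11, 9, 12, 7, 4]

Message polynomial: m(x) = 7 + 7·x + 4·x^2 (mod 13).
For each evaluation point α_i, compute m(α_i) mod 13:
  α_1 = 6: Horner steps 4 → 5 → 11, so m(6) = 11.
  α_2 = 2: Horner steps 4 → 2 → 11, so m(2) = 11.
  α_3 = 11: Horner steps 4 → 12 → 9, so m(11) = 9.
  α_4 = 3: Horner steps 4 → 6 → 12, so m(3) = 12.
  α_5 = 8: Horner steps 4 → 0 → 7, so m(8) = 7.
  α_6 = 9: Horner steps 4 → 4 → 4, so m(9) = 4.
Codeword c = [11, 11, 9, 12, 7, 4] ∈ F_13^6.


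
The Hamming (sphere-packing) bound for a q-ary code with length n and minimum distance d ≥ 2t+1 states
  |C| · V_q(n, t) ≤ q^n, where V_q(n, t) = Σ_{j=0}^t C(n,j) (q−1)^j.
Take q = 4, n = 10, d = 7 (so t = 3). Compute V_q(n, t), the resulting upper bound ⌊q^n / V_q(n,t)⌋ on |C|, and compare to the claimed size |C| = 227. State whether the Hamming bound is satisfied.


V_q(n, t) = 3676, q^n = 1048576, Hamming bound = 285, |C| = 227 ≤ bound (satisfied).

Step 1: Compute V_q(n, t) = Σ_{j=0}^3 C(n, j) (q−1)^j.
  j = 0: C(10,0)·(3)^0 = 1·1 = 1.
  j = 1: C(10,1)·(3)^1 = 10·3 = 30.
  j = 2: C(10,2)·(3)^2 = 45·9 = 405.
  j = 3: C(10,3)·(3)^3 = 120·27 = 3240.
  V_q(n, t) = 1 + 30 + 405 + 3240 = 3676.
Step 2: q^n = 4^10 = 1048576.
Step 3: Hamming bound ⌊q^n / V_q(n,t)⌋ = ⌊1048576/3676⌋ = 285.
Step 4: Compare |C| = 227 to 285: satisfied.
The claimed |C| lies below the Hamming bound.


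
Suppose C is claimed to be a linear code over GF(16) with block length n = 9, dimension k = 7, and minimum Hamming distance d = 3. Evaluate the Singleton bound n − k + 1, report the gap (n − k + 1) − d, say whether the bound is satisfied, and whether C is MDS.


Singleton RHS = n − k + 1 = 3, slack = 0, bound satisfied, MDS.

Singleton bound: d ≤ n − k + 1.
Here n = 9, k = 7, so n − k + 1 = 3.
Given d = 3, check d ≤ 3: YES.
Slack = (n − k + 1) − d = 0.
The code is MDS (slack = 0).
Description: the claimed parameters are [9, 7, 3]_16; such a code would be MDS (meets Singleton bound).


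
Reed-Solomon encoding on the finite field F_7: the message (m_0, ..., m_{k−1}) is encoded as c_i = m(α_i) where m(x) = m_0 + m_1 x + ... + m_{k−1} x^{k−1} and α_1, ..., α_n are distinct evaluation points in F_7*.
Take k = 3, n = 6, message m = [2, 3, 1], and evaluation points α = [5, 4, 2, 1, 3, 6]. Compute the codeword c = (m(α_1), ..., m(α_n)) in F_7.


c = [0, 2, 5, 6, 6, 0]

Message polynomial: m(x) = 2 + 3·x + 1·x^2 (mod 7).
For each evaluation point α_i, compute m(α_i) mod 7:
  α_1 = 5: Horner steps 1 → 1 → 0, so m(5) = 0.
  α_2 = 4: Horner steps 1 → 0 → 2, so m(4) = 2.
  α_3 = 2: Horner steps 1 → 5 → 5, so m(2) = 5.
  α_4 = 1: Horner steps 1 → 4 → 6, so m(1) = 6.
  α_5 = 3: Horner steps 1 → 6 → 6, so m(3) = 6.
  α_6 = 6: Horner steps 1 → 2 → 0, so m(6) = 0.
Codeword c = [0, 2, 5, 6, 6, 0] ∈ F_7^6.


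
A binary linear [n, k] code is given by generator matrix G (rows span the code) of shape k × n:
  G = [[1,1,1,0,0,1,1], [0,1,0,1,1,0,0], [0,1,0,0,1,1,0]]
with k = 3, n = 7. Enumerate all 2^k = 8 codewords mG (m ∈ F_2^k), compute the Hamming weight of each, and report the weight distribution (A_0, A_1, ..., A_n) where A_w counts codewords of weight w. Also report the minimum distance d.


Weight distribution: A_0 = 1, A_2 = 1, A_3 = 2, A_4 = 1, A_5 = 2, A_6 = 1. Minimum distance d = 2.

Enumerate all 2^3 = 8 messages m ∈ F_2^3.
For each, compute codeword c = mG in F_2^7, then tally its weight.
  m = 000 → c = 0000000, weight = 0.
  m = 100 → c = 1110011, weight = 5.
  m = 010 → c = 0101100, weight = 3.
  m = 110 → c = 1011111, weight = 6.
  m = 001 → c = 0100110, weight = 3.
  m = 101 → c = 1010101, weight = 4.
  m = 011 → c = 0001010, weight = 2.
  m = 111 → c = 1111001, weight = 5.
Tally weights:
  weight 0: 1 codewords.
  weight 2: 1 codewords.
  weight 3: 2 codewords.
  weight 4: 1 codewords.
  weight 5: 2 codewords.
  weight 6: 1 codewords.
Minimum distance d = smallest w > 0 with A_w > 0 = 2.
Sanity: Σ A_w = 8 = 2^3 = 8 ✓.


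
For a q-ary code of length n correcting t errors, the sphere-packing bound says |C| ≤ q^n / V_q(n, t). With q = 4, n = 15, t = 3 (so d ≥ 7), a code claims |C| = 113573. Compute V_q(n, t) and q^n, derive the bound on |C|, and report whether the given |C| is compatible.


V_q(n, t) = 13276, q^n = 1073741824, Hamming bound = 80878, |C| = 113573 > bound (violated).

Step 1: Compute V_q(n, t) = Σ_{j=0}^3 C(n, j) (q−1)^j.
  j = 0: C(15,0)·(3)^0 = 1·1 = 1.
  j = 1: C(15,1)·(3)^1 = 15·3 = 45.
  j = 2: C(15,2)·(3)^2 = 105·9 = 945.
  j = 3: C(15,3)·(3)^3 = 455·27 = 12285.
  V_q(n, t) = 1 + 45 + 945 + 12285 = 13276.
Step 2: q^n = 4^15 = 1073741824.
Step 3: Hamming bound ⌊q^n / V_q(n,t)⌋ = ⌊1073741824/13276⌋ = 80878.
Step 4: Compare |C| = 113573 to 80878: violated.
The claimed |C| lies above the Hamming bound, so no 4-ary code of length 15 with d ≥ 7 can have 113573 codewords.


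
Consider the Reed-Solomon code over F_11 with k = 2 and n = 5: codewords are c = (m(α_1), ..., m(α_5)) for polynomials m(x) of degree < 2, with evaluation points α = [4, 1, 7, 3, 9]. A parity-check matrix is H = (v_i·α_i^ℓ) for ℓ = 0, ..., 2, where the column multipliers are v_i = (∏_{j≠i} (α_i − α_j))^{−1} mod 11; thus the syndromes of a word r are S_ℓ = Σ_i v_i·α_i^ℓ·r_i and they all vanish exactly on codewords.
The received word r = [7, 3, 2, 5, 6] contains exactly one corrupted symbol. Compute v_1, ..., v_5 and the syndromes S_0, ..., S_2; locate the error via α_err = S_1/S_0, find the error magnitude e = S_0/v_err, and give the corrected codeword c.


S = (1, 1, 1), error at position 2, error magnitude e = 2, c = [7, 1, 2, 5, 6].

Step 1: column multipliers v_i = (∏_{j≠i}(α_i − α_j))^{−1} mod 11.
  i = 1 (α = 4): (4−1)(4−7)(4−3)(4−9) = 3·(−3)·1·(−5) = 45 ≡ 1, so v_1 = 1^{−1} = 1 (mod 11).
  i = 2 (α = 1): (1−4)(1−7)(1−3)(1−9) = (−3)·(−6)·(−2)·(−8) = 288 ≡ 2, so v_2 = 2^{−1} = 6 (mod 11).
  i = 3 (α = 7): (7−4)(7−1)(7−3)(7−9) = 3·6·4·(−2) = −144 ≡ 10, so v_3 = 10^{−1} = 10 (mod 11).
  i = 4 (α = 3): (3−4)(3−1)(3−7)(3−9) = (−1)·2·(−4)·(−6) = −48 ≡ 7, so v_4 = 7^{−1} = 8 (mod 11).
  i = 5 (α = 9): (9−4)(9−1)(9−7)(9−3) = 5·8·2·6 = 480 ≡ 7, so v_5 = 7^{−1} = 8 (mod 11).
  v = [1, 6, 10, 8, 8].
Step 2: syndromes of r = [7, 3, 2, 5, 6] (all sums mod 11).
  S_0 = Σ v_i r_i = 1·7 + 6·3 + 10·2 + 8·5 + 8·6 = 133 ≡ 1.
  S_1 = Σ v_i α_i r_i = 1·4·7 + 6·1·3 + 10·7·2 + 8·3·5 + 8·9·6 = 738 ≡ 1.
  α_i^2 mod 11 = [5, 1, 5, 9, 4].
  S_2 = Σ v_i α_i^2 r_i = 1·5·7 + 6·1·3 + 10·5·2 + 8·9·5 + 8·4·6 = 705 ≡ 1.
  S = (1, 1, 1) ≠ 0, so r is not a codeword (an error is present).
Step 3: locate the error. For a single error e at position i, S_ℓ = v_i·e·α_i^ℓ, so α_err = S_1/S_0.
  S_0^{−1} = 1^{−1} = 1 (mod 11), so α_err = 1·1 = 1 ≡ 1 = α_2. Error position i = 2.
  Consistency check: S_2/S_1 = 1·1 = 1 ≡ 1 = α_err ✓ (single-error assumption holds).
Step 4: error magnitude e = S_0/v_2 = S_0·∏_{j≠2}(α_2 − α_j) = 1·2 = 2 ≡ 2 (mod 11).
Step 5: correct position 2: c_2 = r_2 − e = 3 − 2 ≡ 1 (mod 11). Hence c = [7, 1, 2, 5, 6].
  Check: interpolating c through the α_i gives m(x) = 10 + 2·x (degree < 2) with m(α_i) = c_i for every i, so c is indeed a codeword.


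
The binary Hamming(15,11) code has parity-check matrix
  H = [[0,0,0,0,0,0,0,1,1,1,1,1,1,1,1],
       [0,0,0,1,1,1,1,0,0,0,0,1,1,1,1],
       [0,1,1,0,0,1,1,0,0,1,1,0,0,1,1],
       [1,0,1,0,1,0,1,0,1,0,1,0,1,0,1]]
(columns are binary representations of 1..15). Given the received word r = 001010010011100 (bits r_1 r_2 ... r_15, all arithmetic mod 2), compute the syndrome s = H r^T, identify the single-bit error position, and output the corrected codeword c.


s = (0, 1, 0, 0)^T, error position = 4, corrected codeword c = 001110010011100

Compute s = H r^T mod 2 one row at a time:
  s_1 = 1 + 0 + 0 + 1 + 1 + 1 + 0 + 0 = 4 ≡ 0 (mod 2).
  s_2 = 0 + 1 + 0 + 0 + 1 + 1 + 0 + 0 = 3 ≡ 1 (mod 2).
  s_3 = 0 + 1 + 0 + 0 + 0 + 1 + 0 + 0 = 2 ≡ 0 (mod 2).
  s_4 = 0 + 1 + 1 + 0 + 0 + 1 + 1 + 0 = 4 ≡ 0 (mod 2).
s = (0, 1, 0, 0)^T — this equals column 4 of H (binary 0100), so error is at position 4.
Correct: flip bit 4 of r = 001010010011100 to get c = 001110010011100.


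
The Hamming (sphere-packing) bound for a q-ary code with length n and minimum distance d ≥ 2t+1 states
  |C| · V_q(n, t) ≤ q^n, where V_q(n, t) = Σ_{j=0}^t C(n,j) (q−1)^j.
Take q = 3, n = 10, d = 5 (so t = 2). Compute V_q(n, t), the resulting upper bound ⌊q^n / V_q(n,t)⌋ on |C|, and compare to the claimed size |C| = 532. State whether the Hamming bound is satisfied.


V_q(n, t) = 201, q^n = 59049, Hamming bound = 293, |C| = 532 > bound (violated).

Step 1: Compute V_q(n, t) = Σ_{j=0}^2 C(n, j) (q−1)^j.
  j = 0: C(10,0)·(2)^0 = 1·1 = 1.
  j = 1: C(10,1)·(2)^1 = 10·2 = 20.
  j = 2: C(10,2)·(2)^2 = 45·4 = 180.
  V_q(n, t) = 1 + 20 + 180 = 201.
Step 2: q^n = 3^10 = 59049.
Step 3: Hamming bound ⌊q^n / V_q(n,t)⌋ = ⌊59049/201⌋ = 293.
Step 4: Compare |C| = 532 to 293: violated.
The claimed |C| lies above the Hamming bound, so no 3-ary code of length 10 with d ≥ 5 can have 532 codewords.


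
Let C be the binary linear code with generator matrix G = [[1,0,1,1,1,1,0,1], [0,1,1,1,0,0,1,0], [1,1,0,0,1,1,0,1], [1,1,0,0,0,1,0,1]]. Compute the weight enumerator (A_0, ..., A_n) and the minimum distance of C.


Weight distribution: A_0 = 1, A_1 = 2, A_2 = 1, A_3 = 1, A_4 = 3, A_5 = 4, A_6 = 3, A_7 = 1. Minimum distance d = 1.

Enumerate all 2^4 = 16 messages m ∈ F_2^4.
For each, compute codeword c = mG in F_2^8, then tally its weight.
  m = 0000 → c = 00000000, weight = 0.
  m = 1000 → c = 10111101, weight = 6.
  m = 0100 → c = 01110010, weight = 4.
  m = 1100 → c = 11001111, weight = 6.
  m = 0010 → c = 11001101, weight = 5.
  m = 1010 → c = 01110000, weight = 3.
  m = 0110 → c = 10111111, weight = 7.
  m = 1110 → c = 00000010, weight = 1.
  m = 0001 → c = 11000101, weight = 4.
  m = 1001 → c = 01111000, weight = 4.
  m = 0101 → c = 10110111, weight = 6.
  m = 1101 → c = 00001010, weight = 2.
  m = 0011 → c = 00001000, weight = 1.
  m = 1011 → c = 10110101, weight = 5.
  m = 0111 → c = 01111010, weight = 5.
  m = 1111 → c = 11000111, weight = 5.
Tally weights:
  weight 0: 1 codewords.
  weight 1: 2 codewords.
  weight 2: 1 codewords.
  weight 3: 1 codewords.
  weight 4: 3 codewords.
  weight 5: 4 codewords.
  weight 6: 3 codewords.
  weight 7: 1 codewords.
Minimum distance d = smallest w > 0 with A_w > 0 = 1.
Sanity: Σ A_w = 16 = 2^4 = 16 ✓.


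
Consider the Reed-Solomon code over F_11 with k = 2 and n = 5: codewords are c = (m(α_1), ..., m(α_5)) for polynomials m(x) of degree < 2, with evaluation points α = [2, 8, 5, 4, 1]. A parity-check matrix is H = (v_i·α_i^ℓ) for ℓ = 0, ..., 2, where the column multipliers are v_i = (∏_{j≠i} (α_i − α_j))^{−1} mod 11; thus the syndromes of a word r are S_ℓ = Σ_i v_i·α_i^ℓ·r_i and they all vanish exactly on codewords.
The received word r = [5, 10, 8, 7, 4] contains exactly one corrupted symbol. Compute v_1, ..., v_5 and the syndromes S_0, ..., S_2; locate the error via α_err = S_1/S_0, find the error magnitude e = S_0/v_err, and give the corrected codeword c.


S = (6, 4, 10), error at position 2, error magnitude e = 10, c = [5, 0, 8, 7, 4].

Step 1: column multipliers v_i = (∏_{j≠i}(α_i − α_j))^{−1} mod 11.
  i = 1 (α = 2): (2−8)(2−5)(2−4)(2−1) = (−6)·(−3)·(−2)·1 = −36 ≡ 8, so v_1 = 8^{−1} = 7 (mod 11).
  i = 2 (α = 8): (8−2)(8−5)(8−4)(8−1) = 6·3·4·7 = 504 ≡ 9, so v_2 = 9^{−1} = 5 (mod 11).
  i = 3 (α = 5): (5−2)(5−8)(5−4)(5−1) = 3·(−3)·1·4 = −36 ≡ 8, so v_3 = 8^{−1} = 7 (mod 11).
  i = 4 (α = 4): (4−2)(4−8)(4−5)(4−1) = 2·(−4)·(−1)·3 = 24 ≡ 2, so v_4 = 2^{−1} = 6 (mod 11).
  i = 5 (α = 1): (1−2)(1−8)(1−5)(1−4) = (−1)·(−7)·(−4)·(−3) = 84 ≡ 7, so v_5 = 7^{−1} = 8 (mod 11).
  v = [7, 5, 7, 6, 8].
Step 2: syndromes of r = [5, 10, 8, 7, 4] (all sums mod 11).
  S_0 = Σ v_i r_i = 7·5 + 5·10 + 7·8 + 6·7 + 8·4 = 215 ≡ 6.
  S_1 = Σ v_i α_i r_i = 7·2·5 + 5·8·10 + 7·5·8 + 6·4·7 + 8·1·4 = 950 ≡ 4.
  α_i^2 mod 11 = [4, 9, 3, 5, 1].
  S_2 = Σ v_i α_i^2 r_i = 7·4·5 + 5·9·10 + 7·3·8 + 6·5·7 + 8·1·4 = 1000 ≡ 10.
  S = (6, 4, 10) ≠ 0, so r is not a codeword (an error is present).
Step 3: locate the error. For a single error e at position i, S_ℓ = v_i·e·α_i^ℓ, so α_err = S_1/S_0.
  S_0^{−1} = 6^{−1} = 2 (mod 11), so α_err = 4·2 = 8 ≡ 8 = α_2. Error position i = 2.
  Consistency check: S_2/S_1 = 10·3 = 30 ≡ 8 = α_err ✓ (single-error assumption holds).
Step 4: error magnitude e = S_0/v_2 = S_0·∏_{j≠2}(α_2 − α_j) = 6·9 = 54 ≡ 10 (mod 11).
Step 5: correct position 2: c_2 = r_2 − e = 10 − 10 ≡ 0 (mod 11). Hence c = [5, 0, 8, 7, 4].
  Check: interpolating c through the α_i gives m(x) = 3 + 1·x (degree < 2) with m(α_i) = c_i for every i, so c is indeed a codeword.


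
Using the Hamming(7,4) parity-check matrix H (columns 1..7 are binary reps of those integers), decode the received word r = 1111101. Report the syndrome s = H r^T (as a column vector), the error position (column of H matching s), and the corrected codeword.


s = (1, 1, 0)^T, error position = 6, corrected codeword c = 1111111

Compute s = H r^T mod 2 one row at a time:
  s_1 = 1 + 1 + 0 + 1 = 3 ≡ 1 (mod 2).
  s_2 = 1 + 1 + 0 + 1 = 3 ≡ 1 (mod 2).
  s_3 = 1 + 1 + 1 + 1 = 4 ≡ 0 (mod 2).
s = (1, 1, 0)^T — this equals column 6 of H (binary 110), so error is at position 6.
Correct: flip bit 6 of r = 1111101 to get c = 1111111.


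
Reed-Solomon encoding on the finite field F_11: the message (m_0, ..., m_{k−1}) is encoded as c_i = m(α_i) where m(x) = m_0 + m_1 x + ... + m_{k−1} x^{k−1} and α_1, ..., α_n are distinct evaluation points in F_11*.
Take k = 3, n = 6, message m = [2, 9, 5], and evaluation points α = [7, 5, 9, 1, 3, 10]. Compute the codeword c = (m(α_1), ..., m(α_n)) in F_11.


c = [2, 7, 4, 5, 8, 9]

Message polynomial: m(x) = 2 + 9·x + 5·x^2 (mod 11).
For each evaluation point α_i, compute m(α_i) mod 11:
  α_1 = 7: Horner steps 5 → 0 → 2, so m(7) = 2.
  α_2 = 5: Horner steps 5 → 1 → 7, so m(5) = 7.
  α_3 = 9: Horner steps 5 → 10 → 4, so m(9) = 4.
  α_4 = 1: Horner steps 5 → 3 → 5, so m(1) = 5.
  α_5 = 3: Horner steps 5 → 2 → 8, so m(3) = 8.
  α_6 = 10: Horner steps 5 → 4 → 9, so m(10) = 9.
Codeword c = [2, 7, 4, 5, 8, 9] ∈ F_11^6.


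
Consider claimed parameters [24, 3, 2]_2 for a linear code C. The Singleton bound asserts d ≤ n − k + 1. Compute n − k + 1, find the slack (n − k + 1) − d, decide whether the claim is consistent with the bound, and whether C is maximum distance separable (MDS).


Singleton RHS = n − k + 1 = 22, slack = 20, bound satisfied, not MDS.

Singleton bound: d ≤ n − k + 1.
Here n = 24, k = 3, so n − k + 1 = 22.
Given d = 2, check d ≤ 22: YES.
Slack = (n − k + 1) − d = 20.
The code is NOT MDS (slack = 20 > 0).
Description: the claimed parameters are [24, 3, 2]_2; such a code would be non-MDS.


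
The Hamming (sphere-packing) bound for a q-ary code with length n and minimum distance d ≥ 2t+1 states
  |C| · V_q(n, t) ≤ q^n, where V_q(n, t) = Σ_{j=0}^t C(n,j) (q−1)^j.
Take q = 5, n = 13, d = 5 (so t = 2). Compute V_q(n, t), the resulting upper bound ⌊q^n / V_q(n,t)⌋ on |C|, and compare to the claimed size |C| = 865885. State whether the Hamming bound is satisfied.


V_q(n, t) = 1301, q^n = 1220703125, Hamming bound = 938280, |C| = 865885 ≤ bound (satisfied).

Step 1: Compute V_q(n, t) = Σ_{j=0}^2 C(n, j) (q−1)^j.
  j = 0: C(13,0)·(4)^0 = 1·1 = 1.
  j = 1: C(13,1)·(4)^1 = 13·4 = 52.
  j = 2: C(13,2)·(4)^2 = 78·16 = 1248.
  V_q(n, t) = 1 + 52 + 1248 = 1301.
Step 2: q^n = 5^13 = 1220703125.
Step 3: Hamming bound ⌊q^n / V_q(n,t)⌋ = ⌊1220703125/1301⌋ = 938280.
Step 4: Compare |C| = 865885 to 938280: satisfied.
The claimed |C| lies below the Hamming bound.


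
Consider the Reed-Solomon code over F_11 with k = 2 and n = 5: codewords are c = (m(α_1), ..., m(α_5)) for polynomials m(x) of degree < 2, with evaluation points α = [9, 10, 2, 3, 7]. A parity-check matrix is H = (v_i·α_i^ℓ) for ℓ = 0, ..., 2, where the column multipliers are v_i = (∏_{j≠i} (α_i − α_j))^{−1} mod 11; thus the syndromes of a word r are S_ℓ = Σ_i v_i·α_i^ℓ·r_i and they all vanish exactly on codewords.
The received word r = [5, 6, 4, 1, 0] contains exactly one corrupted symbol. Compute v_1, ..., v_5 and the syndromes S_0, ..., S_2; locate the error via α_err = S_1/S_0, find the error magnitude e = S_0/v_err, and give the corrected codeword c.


S = (5, 6, 5), error at position 2, error magnitude e = 4, c = [5, 2, 4, 1, 0].

Step 1: column multipliers v_i = (∏_{j≠i}(α_i − α_j))^{−1} mod 11.
  i = 1 (α = 9): (9−10)(9−2)(9−3)(9−7) = (−1)·7·6·2 = −84 ≡ 4, so v_1 = 4^{−1} = 3 (mod 11).
  i = 2 (α = 10): (10−9)(10−2)(10−3)(10−7) = 1·8·7·3 = 168 ≡ 3, so v_2 = 3^{−1} = 4 (mod 11).
  i = 3 (α = 2): (2−9)(2−10)(2−3)(2−7) = (−7)·(−8)·(−1)·(−5) = 280 ≡ 5, so v_3 = 5^{−1} = 9 (mod 11).
  i = 4 (α = 3): (3−9)(3−10)(3−2)(3−7) = (−6)·(−7)·1·(−4) = −168 ≡ 8, so v_4 = 8^{−1} = 7 (mod 11).
  i = 5 (α = 7): (7−9)(7−10)(7−2)(7−3) = (−2)·(−3)·5·4 = 120 ≡ 10, so v_5 = 10^{−1} = 10 (mod 11).
  v = [3, 4, 9, 7, 10].
Step 2: syndromes of r = [5, 6, 4, 1, 0] (all sums mod 11).
  S_0 = Σ v_i r_i = 3·5 + 4·6 + 9·4 + 7·1 + 10·0 = 82 ≡ 5.
  S_1 = Σ v_i α_i r_i = 3·9·5 + 4·10·6 + 9·2·4 + 7·3·1 + 10·7·0 = 468 ≡ 6.
  α_i^2 mod 11 = [4, 1, 4, 9, 5].
  S_2 = Σ v_i α_i^2 r_i = 3·4·5 + 4·1·6 + 9·4·4 + 7·9·1 + 10·5·0 = 291 ≡ 5.
  S = (5, 6, 5) ≠ 0, so r is not a codeword (an error is present).
Step 3: locate the error. For a single error e at position i, S_ℓ = v_i·e·α_i^ℓ, so α_err = S_1/S_0.
  S_0^{−1} = 5^{−1} = 9 (mod 11), so α_err = 6·9 = 54 ≡ 10 = α_2. Error position i = 2.
  Consistency check: S_2/S_1 = 5·2 = 10 ≡ 10 = α_err ✓ (single-error assumption holds).
Step 4: error magnitude e = S_0/v_2 = S_0·∏_{j≠2}(α_2 − α_j) = 5·3 = 15 ≡ 4 (mod 11).
Step 5: correct position 2: c_2 = r_2 − e = 6 − 4 ≡ 2 (mod 11). Hence c = [5, 2, 4, 1, 0].
  Check: interpolating c through the α_i gives m(x) = 10 + 8·x (degree < 2) with m(α_i) = c_i for every i, so c is indeed a codeword.


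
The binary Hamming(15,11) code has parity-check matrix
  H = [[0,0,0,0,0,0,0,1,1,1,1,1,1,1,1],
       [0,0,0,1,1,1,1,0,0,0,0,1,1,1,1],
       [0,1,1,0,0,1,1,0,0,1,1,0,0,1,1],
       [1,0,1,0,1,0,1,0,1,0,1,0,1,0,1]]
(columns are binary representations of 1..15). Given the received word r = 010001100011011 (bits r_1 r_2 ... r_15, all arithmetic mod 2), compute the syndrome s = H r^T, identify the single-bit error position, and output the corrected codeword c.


s = (0, 1, 0, 1)^T, error position = 5, corrected codeword c = 010011100011011

Compute s = H r^T mod 2 one row at a time:
  s_1 = 0 + 0 + 0 + 1 + 1 + 0 + 1 + 1 = 4 ≡ 0 (mod 2).
  s_2 = 0 + 0 + 1 + 1 + 1 + 0 + 1 + 1 = 5 ≡ 1 (mod 2).
  s_3 = 1 + 0 + 1 + 1 + 0 + 1 + 1 + 1 = 6 ≡ 0 (mod 2).
  s_4 = 0 + 0 + 0 + 1 + 0 + 1 + 0 + 1 = 3 ≡ 1 (mod 2).
s = (0, 1, 0, 1)^T — this equals column 5 of H (binary 0101), so error is at position 5.
Correct: flip bit 5 of r = 010001100011011 to get c = 010011100011011.


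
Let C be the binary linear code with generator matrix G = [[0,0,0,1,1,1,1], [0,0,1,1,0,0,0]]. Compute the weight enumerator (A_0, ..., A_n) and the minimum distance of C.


Weight distribution: A_0 = 1, A_2 = 1, A_4 = 2. Minimum distance d = 2.

Enumerate all 2^2 = 4 messages m ∈ F_2^2.
For each, compute codeword c = mG in F_2^7, then tally its weight.
  m = 00 → c = 0000000, weight = 0.
  m = 10 → c = 0001111, weight = 4.
  m = 01 → c = 0011000, weight = 2.
  m = 11 → c = 0010111, weight = 4.
Tally weights:
  weight 0: 1 codewords.
  weight 2: 1 codewords.
  weight 4: 2 codewords.
Minimum distance d = smallest w > 0 with A_w > 0 = 2.
Sanity: Σ A_w = 4 = 2^2 = 4 ✓.


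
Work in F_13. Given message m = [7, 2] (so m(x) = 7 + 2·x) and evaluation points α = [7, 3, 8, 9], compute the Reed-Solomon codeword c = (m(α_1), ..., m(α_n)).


c = [8, 0, 10, 12]

Message polynomial: m(x) = 7 + 2·x (mod 13).
For each evaluation point α_i, compute m(α_i) mod 13:
  α_1 = 7: Horner steps 2 → 8, so m(7) = 8.
  α_2 = 3: Horner steps 2 → 0, so m(3) = 0.
  α_3 = 8: Horner steps 2 → 10, so m(8) = 10.
  α_4 = 9: Horner steps 2 → 12, so m(9) = 12.
Codeword c = [8, 0, 10, 12] ∈ F_13^4.


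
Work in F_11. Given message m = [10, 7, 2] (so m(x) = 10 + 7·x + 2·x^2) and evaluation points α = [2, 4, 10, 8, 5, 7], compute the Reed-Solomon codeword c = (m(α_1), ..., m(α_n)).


c = [10, 4, 5, 7, 7, 3]

Message polynomial: m(x) = 10 + 7·x + 2·x^2 (mod 11).
For each evaluation point α_i, compute m(α_i) mod 11:
  α_1 = 2: Horner steps 2 → 0 → 10, so m(2) = 10.
  α_2 = 4: Horner steps 2 → 4 → 4, so m(4) = 4.
  α_3 = 10: Horner steps 2 → 5 → 5, so m(10) = 5.
  α_4 = 8: Horner steps 2 → 1 → 7, so m(8) = 7.
  α_5 = 5: Horner steps 2 → 6 → 7, so m(5) = 7.
  α_6 = 7: Horner steps 2 → 10 → 3, so m(7) = 3.
Codeword c = [10, 4, 5, 7, 7, 3] ∈ F_11^6.


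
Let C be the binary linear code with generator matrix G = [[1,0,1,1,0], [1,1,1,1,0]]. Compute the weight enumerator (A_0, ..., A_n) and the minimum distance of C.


Weight distribution: A_0 = 1, A_1 = 1, A_3 = 1, A_4 = 1. Minimum distance d = 1.

Enumerate all 2^2 = 4 messages m ∈ F_2^2.
For each, compute codeword c = mG in F_2^5, then tally its weight.
  m = 00 → c = 00000, weight = 0.
  m = 10 → c = 10110, weight = 3.
  m = 01 → c = 11110, weight = 4.
  m = 11 → c = 01000, weight = 1.
Tally weights:
  weight 0: 1 codewords.
  weight 1: 1 codewords.
  weight 3: 1 codewords.
  weight 4: 1 codewords.
Minimum distance d = smallest w > 0 with A_w > 0 = 1.
Sanity: Σ A_w = 4 = 2^2 = 4 ✓.


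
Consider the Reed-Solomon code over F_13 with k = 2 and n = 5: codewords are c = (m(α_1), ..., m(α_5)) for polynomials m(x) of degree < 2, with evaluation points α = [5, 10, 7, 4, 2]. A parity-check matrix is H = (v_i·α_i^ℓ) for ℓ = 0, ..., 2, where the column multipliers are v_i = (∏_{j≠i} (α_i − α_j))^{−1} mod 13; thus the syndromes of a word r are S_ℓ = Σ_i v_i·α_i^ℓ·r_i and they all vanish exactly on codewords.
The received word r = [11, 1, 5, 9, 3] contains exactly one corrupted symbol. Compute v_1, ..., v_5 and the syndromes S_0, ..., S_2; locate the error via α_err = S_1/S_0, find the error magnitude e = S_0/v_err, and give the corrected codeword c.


S = (3, 2, 10), error at position 1, error magnitude e = 12, c = [12, 1, 5, 9, 3].

Step 1: column multipliers v_i = (∏_{j≠i}(α_i − α_j))^{−1} mod 13.
  i = 1 (α = 5): (5−10)(5−7)(5−4)(5−2) = (−5)·(−2)·1·3 = 30 ≡ 4, so v_1 = 4^{−1} = 10 (mod 13).
  i = 2 (α = 10): (10−5)(10−7)(10−4)(10−2) = 5·3·6·8 = 720 ≡ 5, so v_2 = 5^{−1} = 8 (mod 13).
  i = 3 (α = 7): (7−5)(7−10)(7−4)(7−2) = 2·(−3)·3·5 = −90 ≡ 1, so v_3 = 1^{−1} = 1 (mod 13).
  i = 4 (α = 4): (4−5)(4−10)(4−7)(4−2) = (−1)·(−6)·(−3)·2 = −36 ≡ 3, so v_4 = 3^{−1} = 9 (mod 13).
  i = 5 (α = 2): (2−5)(2−10)(2−7)(2−4) = (−3)·(−8)·(−5)·(−2) = 240 ≡ 6, so v_5 = 6^{−1} = 11 (mod 13).
  v = [10, 8, 1, 9, 11].
Step 2: syndromes of r = [11, 1, 5, 9, 3] (all sums mod 13).
  S_0 = Σ v_i r_i = 10·11 + 8·1 + 1·5 + 9·9 + 11·3 = 237 ≡ 3.
  S_1 = Σ v_i α_i r_i = 10·5·11 + 8·10·1 + 1·7·5 + 9·4·9 + 11·2·3 = 1055 ≡ 2.
  α_i^2 mod 13 = [12, 9, 10, 3, 4].
  S_2 = Σ v_i α_i^2 r_i = 10·12·11 + 8·9·1 + 1·10·5 + 9·3·9 + 11·4·3 = 1817 ≡ 10.
  S = (3, 2, 10) ≠ 0, so r is not a codeword (an error is present).
Step 3: locate the error. For a single error e at position i, S_ℓ = v_i·e·α_i^ℓ, so α_err = S_1/S_0.
  S_0^{−1} = 3^{−1} = 9 (mod 13), so α_err = 2·9 = 18 ≡ 5 = α_1. Error position i = 1.
  Consistency check: S_2/S_1 = 10·7 = 70 ≡ 5 = α_err ✓ (single-error assumption holds).
Step 4: error magnitude e = S_0/v_1 = S_0·∏_{j≠1}(α_1 − α_j) = 3·4 = 12 ≡ 12 (mod 13).
Step 5: correct position 1: c_1 = r_1 − e = 11 − 12 ≡ 12 (mod 13). Hence c = [12, 1, 5, 9, 3].
  Check: interpolating c through the α_i gives m(x) = 10 + 3·x (degree < 2) with m(α_i) = c_i for every i, so c is indeed a codeword.


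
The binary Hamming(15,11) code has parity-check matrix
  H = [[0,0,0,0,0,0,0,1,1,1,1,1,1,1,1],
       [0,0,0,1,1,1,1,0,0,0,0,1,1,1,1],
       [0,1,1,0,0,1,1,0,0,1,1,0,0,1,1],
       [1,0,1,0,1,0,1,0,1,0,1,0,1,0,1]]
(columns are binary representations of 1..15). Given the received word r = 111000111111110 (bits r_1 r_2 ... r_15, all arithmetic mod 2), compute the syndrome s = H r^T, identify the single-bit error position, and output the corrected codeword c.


s = (1, 0, 0, 0)^T, error position = 8, corrected codeword c = 111000101111110

Compute s = H r^T mod 2 one row at a time:
  s_1 = 1 + 1 + 1 + 1 + 1 + 1 + 1 + 0 = 7 ≡ 1 (mod 2).
  s_2 = 0 + 0 + 0 + 1 + 1 + 1 + 1 + 0 = 4 ≡ 0 (mod 2).
  s_3 = 1 + 1 + 0 + 1 + 1 + 1 + 1 + 0 = 6 ≡ 0 (mod 2).
  s_4 = 1 + 1 + 0 + 1 + 1 + 1 + 1 + 0 = 6 ≡ 0 (mod 2).
s = (1, 0, 0, 0)^T — this equals column 8 of H (binary 1000), so error is at position 8.
Correct: flip bit 8 of r = 111000111111110 to get c = 111000101111110.


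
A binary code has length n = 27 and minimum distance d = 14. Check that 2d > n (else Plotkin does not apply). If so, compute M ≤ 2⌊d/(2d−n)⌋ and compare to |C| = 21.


Plotkin bound M ≤ 28; given |C| = 21 ≤ bound (satisfied).

Check applicability: 2d = 28, n = 27.
2d − n = 1 > 0, so Plotkin applies.
Compute d/(2d−n) = 14/1 ≈ 14.0000.
⌊d/(2d−n)⌋ = 14.
Plotkin bound: M ≤ 2·14 = 28.
Given |C| = 21, check: satisfied.
This |C| is below the Plotkin bound.


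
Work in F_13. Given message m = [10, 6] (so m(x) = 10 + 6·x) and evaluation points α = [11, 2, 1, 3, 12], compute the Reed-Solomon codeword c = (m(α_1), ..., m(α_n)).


c = [11, 9, 3, 2, 4]

Message polynomial: m(x) = 10 + 6·x (mod 13).
For each evaluation point α_i, compute m(α_i) mod 13:
  α_1 = 11: Horner steps 6 → 11, so m(11) = 11.
  α_2 = 2: Horner steps 6 → 9, so m(2) = 9.
  α_3 = 1: Horner steps 6 → 3, so m(1) = 3.
  α_4 = 3: Horner steps 6 → 2, so m(3) = 2.
  α_5 = 12: Horner steps 6 → 4, so m(12) = 4.
Codeword c = [11, 9, 3, 2, 4] ∈ F_13^5.


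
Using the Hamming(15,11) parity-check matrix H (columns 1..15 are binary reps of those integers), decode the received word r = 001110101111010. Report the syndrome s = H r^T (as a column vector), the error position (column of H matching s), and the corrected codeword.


s = (1, 1, 1, 1)^T, error position = 15, corrected codeword c = 001110101111011

Compute s = H r^T mod 2 one row at a time:
  s_1 = 0 + 1 + 1 + 1 + 1 + 0 + 1 + 0 = 5 ≡ 1 (mod 2).
  s_2 = 1 + 1 + 0 + 1 + 1 + 0 + 1 + 0 = 5 ≡ 1 (mod 2).
  s_3 = 0 + 1 + 0 + 1 + 1 + 1 + 1 + 0 = 5 ≡ 1 (mod 2).
  s_4 = 0 + 1 + 1 + 1 + 1 + 1 + 0 + 0 = 5 ≡ 1 (mod 2).
s = (1, 1, 1, 1)^T — this equals column 15 of H (binary 1111), so error is at position 15.
Correct: flip bit 15 of r = 001110101111010 to get c = 001110101111011.


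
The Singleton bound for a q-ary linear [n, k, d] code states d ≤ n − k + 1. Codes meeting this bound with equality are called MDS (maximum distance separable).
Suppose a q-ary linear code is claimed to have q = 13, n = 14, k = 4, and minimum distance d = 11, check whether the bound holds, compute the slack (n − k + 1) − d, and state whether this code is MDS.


Singleton RHS = n − k + 1 = 11, slack = 0, bound satisfied, MDS.

Singleton bound: d ≤ n − k + 1.
Here n = 14, k = 4, so n − k + 1 = 11.
Given d = 11, check d ≤ 11: YES.
Slack = (n − k + 1) − d = 0.
The code is MDS (slack = 0).
Description: the claimed parameters are [14, 4, 11]_13; such a code would be MDS (meets Singleton bound).


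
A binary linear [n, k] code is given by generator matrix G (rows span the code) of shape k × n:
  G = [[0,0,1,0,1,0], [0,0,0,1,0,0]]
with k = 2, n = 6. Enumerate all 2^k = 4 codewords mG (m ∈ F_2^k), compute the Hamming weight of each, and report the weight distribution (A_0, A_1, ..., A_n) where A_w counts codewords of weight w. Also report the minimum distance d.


Weight distribution: A_0 = 1, A_1 = 1, A_2 = 1, A_3 = 1. Minimum distance d = 1.

Enumerate all 2^2 = 4 messages m ∈ F_2^2.
For each, compute codeword c = mG in F_2^6, then tally its weight.
  m = 00 → c = 000000, weight = 0.
  m = 10 → c = 001010, weight = 2.
  m = 01 → c = 000100, weight = 1.
  m = 11 → c = 001110, weight = 3.
Tally weights:
  weight 0: 1 codewords.
  weight 1: 1 codewords.
  weight 2: 1 codewords.
  weight 3: 1 codewords.
Minimum distance d = smallest w > 0 with A_w > 0 = 1.
Sanity: Σ A_w = 4 = 2^2 = 4 ✓.


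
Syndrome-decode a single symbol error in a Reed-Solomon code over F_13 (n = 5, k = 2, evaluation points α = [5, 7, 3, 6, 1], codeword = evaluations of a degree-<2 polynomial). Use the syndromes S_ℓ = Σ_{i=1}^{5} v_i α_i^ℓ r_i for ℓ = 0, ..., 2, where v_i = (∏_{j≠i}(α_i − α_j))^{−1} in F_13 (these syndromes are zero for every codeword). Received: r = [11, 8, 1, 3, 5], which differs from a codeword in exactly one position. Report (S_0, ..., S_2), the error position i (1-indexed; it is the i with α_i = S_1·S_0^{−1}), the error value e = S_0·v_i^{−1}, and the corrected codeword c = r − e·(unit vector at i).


S = (11, 11, 11), error at position 5, error magnitude e = 1, c = [11, 8, 1, 3, 4].

Step 1: column multipliers v_i = (∏_{j≠i}(α_i − α_j))^{−1} mod 13.
  i = 1 (α = 5): (5−7)(5−3)(5−6)(5−1) = (−2)·2·(−1)·4 = 16 ≡ 3, so v_1 = 3^{−1} = 9 (mod 13).
  i = 2 (α = 7): (7−5)(7−3)(7−6)(7−1) = 2·4·1·6 = 48 ≡ 9, so v_2 = 9^{−1} = 3 (mod 13).
  i = 3 (α = 3): (3−5)(3−7)(3−6)(3−1) = (−2)·(−4)·(−3)·2 = −48 ≡ 4, so v_3 = 4^{−1} = 10 (mod 13).
  i = 4 (α = 6): (6−5)(6−7)(6−3)(6−1) = 1·(−1)·3·5 = −15 ≡ 11, so v_4 = 11^{−1} = 6 (mod 13).
  i = 5 (α = 1): (1−5)(1−7)(1−3)(1−6) = (−4)·(−6)·(−2)·(−5) = 240 ≡ 6, so v_5 = 6^{−1} = 11 (mod 13).
  v = [9, 3, 10, 6, 11].
Step 2: syndromes of r = [11, 8, 1, 3, 5] (all sums mod 13).
  S_0 = Σ v_i r_i = 9·11 + 3·8 + 10·1 + 6·3 + 11·5 = 206 ≡ 11.
  S_1 = Σ v_i α_i r_i = 9·5·11 + 3·7·8 + 10·3·1 + 6·6·3 + 11·1·5 = 856 ≡ 11.
  α_i^2 mod 13 = [12, 10, 9, 10, 1].
  S_2 = Σ v_i α_i^2 r_i = 9·12·11 + 3·10·8 + 10·9·1 + 6·10·3 + 11·1·5 = 1753 ≡ 11.
  S = (11, 11, 11) ≠ 0, so r is not a codeword (an error is present).
Step 3: locate the error. For a single error e at position i, S_ℓ = v_i·e·α_i^ℓ, so α_err = S_1/S_0.
  S_0^{−1} = 11^{−1} = 6 (mod 13), so α_err = 11·6 = 66 ≡ 1 = α_5. Error position i = 5.
  Consistency check: S_2/S_1 = 11·6 = 66 ≡ 1 = α_err ✓ (single-error assumption holds).
Step 4: error magnitude e = S_0/v_5 = S_0·∏_{j≠5}(α_5 − α_j) = 11·6 = 66 ≡ 1 (mod 13).
Step 5: correct position 5: c_5 = r_5 − e = 5 − 1 ≡ 4 (mod 13). Hence c = [11, 8, 1, 3, 4].
  Check: interpolating c through the α_i gives m(x) = 12 + 5·x (degree < 2) with m(α_i) = c_i for every i, so c is indeed a codeword.


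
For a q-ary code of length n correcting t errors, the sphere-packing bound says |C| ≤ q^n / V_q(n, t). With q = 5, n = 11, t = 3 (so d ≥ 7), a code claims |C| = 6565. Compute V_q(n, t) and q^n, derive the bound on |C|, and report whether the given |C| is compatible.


V_q(n, t) = 11485, q^n = 48828125, Hamming bound = 4251, |C| = 6565 > bound (violated).

Step 1: Compute V_q(n, t) = Σ_{j=0}^3 C(n, j) (q−1)^j.
  j = 0: C(11,0)·(4)^0 = 1·1 = 1.
  j = 1: C(11,1)·(4)^1 = 11·4 = 44.
  j = 2: C(11,2)·(4)^2 = 55·16 = 880.
  j = 3: C(11,3)·(4)^3 = 165·64 = 10560.
  V_q(n, t) = 1 + 44 + 880 + 10560 = 11485.
Step 2: q^n = 5^11 = 48828125.
Step 3: Hamming bound ⌊q^n / V_q(n,t)⌋ = ⌊48828125/11485⌋ = 4251.
Step 4: Compare |C| = 6565 to 4251: violated.
The claimed |C| lies above the Hamming bound, so no 5-ary code of length 11 with d ≥ 7 can have 6565 codewords.


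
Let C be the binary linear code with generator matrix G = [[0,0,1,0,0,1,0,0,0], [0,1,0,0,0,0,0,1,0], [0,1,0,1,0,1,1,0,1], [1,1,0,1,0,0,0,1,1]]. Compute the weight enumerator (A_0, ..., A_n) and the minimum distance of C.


Weight distribution: A_0 = 1, A_2 = 2, A_3 = 1, A_4 = 5, A_5 = 6, A_7 = 1. Minimum distance d = 2.

Enumerate all 2^4 = 16 messages m ∈ F_2^4.
For each, compute codeword c = mG in F_2^9, then tally its weight.
  m = 0000 → c = 000000000, weight = 0.
  m = 1000 → c = 001001000, weight = 2.
  m = 0100 → c = 010000010, weight = 2.
  m = 1100 → c = 011001010, weight = 4.
  m = 0010 → c = 010101101, weight = 5.
  m = 1010 → c = 011100101, weight = 5.
  m = 0110 → c = 000101111, weight = 5.
  m = 1110 → c = 001100111, weight = 5.
  m = 0001 → c = 110100011, weight = 5.
  m = 1001 → c = 111101011, weight = 7.
  m = 0101 → c = 100100001, weight = 3.
  m = 1101 → c = 101101001, weight = 5.
  m = 0011 → c = 100001110, weight = 4.
  m = 1011 → c = 101000110, weight = 4.
  m = 0111 → c = 110001100, weight = 4.
  m = 1111 → c = 111000100, weight = 4.
Tally weights:
  weight 0: 1 codewords.
  weight 2: 2 codewords.
  weight 3: 1 codewords.
  weight 4: 5 codewords.
  weight 5: 6 codewords.
  weight 7: 1 codewords.
Minimum distance d = smallest w > 0 with A_w > 0 = 2.
Sanity: Σ A_w = 16 = 2^4 = 16 ✓.


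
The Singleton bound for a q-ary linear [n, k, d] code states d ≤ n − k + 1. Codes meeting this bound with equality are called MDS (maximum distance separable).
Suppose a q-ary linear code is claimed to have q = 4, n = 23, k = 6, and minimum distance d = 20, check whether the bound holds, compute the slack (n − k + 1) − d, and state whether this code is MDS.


Singleton RHS = n − k + 1 = 18, slack = -2, bound violated (no such code; not MDS).

Singleton bound: d ≤ n − k + 1.
Here n = 23, k = 6, so n − k + 1 = 18.
Given d = 20, check d ≤ 18: NO.
Slack = (n − k + 1) − d = -2.
The slack is negative: d = 20 exceeds n − k + 1 = 18 by 2, so the Singleton bound is violated and no linear [23, 6, 20]_4 code can exist. In particular it is not MDS (MDS requires d = n − k + 1 exactly).
Description: the claimed parameters are [23, 6, 20]_4; such a code would be impossible (violates the Singleton bound).


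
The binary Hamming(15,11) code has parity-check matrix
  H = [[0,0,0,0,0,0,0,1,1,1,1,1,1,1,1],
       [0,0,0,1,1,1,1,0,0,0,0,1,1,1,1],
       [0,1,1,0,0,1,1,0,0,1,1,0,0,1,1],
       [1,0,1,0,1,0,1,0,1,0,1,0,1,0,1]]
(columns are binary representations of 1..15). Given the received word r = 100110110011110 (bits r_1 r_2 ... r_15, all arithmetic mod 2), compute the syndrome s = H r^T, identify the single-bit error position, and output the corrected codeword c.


s = (1, 0, 1, 1)^T, error position = 11, corrected codeword c = 100110110001110

Compute s = H r^T mod 2 one row at a time:
  s_1 = 1 + 0 + 0 + 1 + 1 + 1 + 1 + 0 = 5 ≡ 1 (mod 2).
  s_2 = 1 + 1 + 0 + 1 + 1 + 1 + 1 + 0 = 6 ≡ 0 (mod 2).
  s_3 = 0 + 0 + 0 + 1 + 0 + 1 + 1 + 0 = 3 ≡ 1 (mod 2).
  s_4 = 1 + 0 + 1 + 1 + 0 + 1 + 1 + 0 = 5 ≡ 1 (mod 2).
s = (1, 0, 1, 1)^T — this equals column 11 of H (binary 1011), so error is at position 11.
Correct: flip bit 11 of r = 100110110011110 to get c = 100110110001110.


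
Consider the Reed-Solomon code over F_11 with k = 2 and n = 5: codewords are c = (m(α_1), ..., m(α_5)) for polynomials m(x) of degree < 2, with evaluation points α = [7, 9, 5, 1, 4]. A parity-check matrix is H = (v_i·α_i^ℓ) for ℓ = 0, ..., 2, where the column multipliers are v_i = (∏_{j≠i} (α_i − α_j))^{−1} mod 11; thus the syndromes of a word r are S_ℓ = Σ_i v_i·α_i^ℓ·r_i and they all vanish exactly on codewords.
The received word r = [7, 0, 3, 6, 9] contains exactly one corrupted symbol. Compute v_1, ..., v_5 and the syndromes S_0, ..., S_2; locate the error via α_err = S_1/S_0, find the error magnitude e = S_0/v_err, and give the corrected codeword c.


S = (3, 1, 4), error at position 5, error magnitude e = 8, c = [7, 0, 3, 6, 1].

Step 1: column multipliers v_i = (∏_{j≠i}(α_i − α_j))^{−1} mod 11.
  i = 1 (α = 7): (7−9)(7−5)(7−1)(7−4) = (−2)·2·6·3 = −72 ≡ 5, so v_1 = 5^{−1} = 9 (mod 11).
  i = 2 (α = 9): (9−7)(9−5)(9−1)(9−4) = 2·4·8·5 = 320 ≡ 1, so v_2 = 1^{−1} = 1 (mod 11).
  i = 3 (α = 5): (5−7)(5−9)(5−1)(5−4) = (−2)·(−4)·4·1 = 32 ≡ 10, so v_3 = 10^{−1} = 10 (mod 11).
  i = 4 (α = 1): (1−7)(1−9)(1−5)(1−4) = (−6)·(−8)·(−4)·(−3) = 576 ≡ 4, so v_4 = 4^{−1} = 3 (mod 11).
  i = 5 (α = 4): (4−7)(4−9)(4−5)(4−1) = (−3)·(−5)·(−1)·3 = −45 ≡ 10, so v_5 = 10^{−1} = 10 (mod 11).
  v = [9, 1, 10, 3, 10].
Step 2: syndromes of r = [7, 0, 3, 6, 9] (all sums mod 11).
  S_0 = Σ v_i r_i = 9·7 + 1·0 + 10·3 + 3·6 + 10·9 = 201 ≡ 3.
  S_1 = Σ v_i α_i r_i = 9·7·7 + 1·9·0 + 10·5·3 + 3·1·6 + 10·4·9 = 969 ≡ 1.
  α_i^2 mod 11 = [5, 4, 3, 1, 5].
  S_2 = Σ v_i α_i^2 r_i = 9·5·7 + 1·4·0 + 10·3·3 + 3·1·6 + 10·5·9 = 873 ≡ 4.
  S = (3, 1, 4) ≠ 0, so r is not a codeword (an error is present).
Step 3: locate the error. For a single error e at position i, S_ℓ = v_i·e·α_i^ℓ, so α_err = S_1/S_0.
  S_0^{−1} = 3^{−1} = 4 (mod 11), so α_err = 1·4 = 4 ≡ 4 = α_5. Error position i = 5.
  Consistency check: S_2/S_1 = 4·1 = 4 ≡ 4 = α_err ✓ (single-error assumption holds).
Step 4: error magnitude e = S_0/v_5 = S_0·∏_{j≠5}(α_5 − α_j) = 3·10 = 30 ≡ 8 (mod 11).
Step 5: correct position 5: c_5 = r_5 − e = 9 − 8 ≡ 1 (mod 11). Hence c = [7, 0, 3, 6, 1].
  Check: interpolating c through the α_i gives m(x) = 4 + 2·x (degree < 2) with m(α_i) = c_i for every i, so c is indeed a codeword.


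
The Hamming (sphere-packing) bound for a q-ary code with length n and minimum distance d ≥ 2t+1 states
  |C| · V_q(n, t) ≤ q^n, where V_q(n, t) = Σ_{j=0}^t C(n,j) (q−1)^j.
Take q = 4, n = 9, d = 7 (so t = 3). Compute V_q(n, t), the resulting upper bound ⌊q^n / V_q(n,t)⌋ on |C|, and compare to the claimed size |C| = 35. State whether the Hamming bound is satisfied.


V_q(n, t) = 2620, q^n = 262144, Hamming bound = 100, |C| = 35 ≤ bound (satisfied).

Step 1: Compute V_q(n, t) = Σ_{j=0}^3 C(n, j) (q−1)^j.
  j = 0: C(9,0)·(3)^0 = 1·1 = 1.
  j = 1: C(9,1)·(3)^1 = 9·3 = 27.
  j = 2: C(9,2)·(3)^2 = 36·9 = 324.
  j = 3: C(9,3)·(3)^3 = 84·27 = 2268.
  V_q(n, t) = 1 + 27 + 324 + 2268 = 2620.
Step 2: q^n = 4^9 = 262144.
Step 3: Hamming bound ⌊q^n / V_q(n,t)⌋ = ⌊262144/2620⌋ = 100.
Step 4: Compare |C| = 35 to 100: satisfied.
The claimed |C| lies below the Hamming bound.


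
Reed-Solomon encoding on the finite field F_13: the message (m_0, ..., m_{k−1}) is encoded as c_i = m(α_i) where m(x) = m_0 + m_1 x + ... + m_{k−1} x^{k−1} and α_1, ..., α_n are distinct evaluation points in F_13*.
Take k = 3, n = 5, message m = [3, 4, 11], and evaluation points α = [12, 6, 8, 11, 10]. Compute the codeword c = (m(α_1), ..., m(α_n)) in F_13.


c = [10, 7, 11, 0, 12]

Message polynomial: m(x) = 3 + 4·x + 11·x^2 (mod 13).
For each evaluation point α_i, compute m(α_i) mod 13:
  α_1 = 12: Horner steps 11 → 6 → 10, so m(12) = 10.
  α_2 = 6: Horner steps 11 → 5 → 7, so m(6) = 7.
  α_3 = 8: Horner steps 11 → 1 → 11, so m(8) = 11.
  α_4 = 11: Horner steps 11 → 8 → 0, so m(11) = 0.
  α_5 = 10: Horner steps 11 → 10 → 12, so m(10) = 12.
Codeword c = [10, 7, 11, 0, 12] ∈ F_13^5.
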